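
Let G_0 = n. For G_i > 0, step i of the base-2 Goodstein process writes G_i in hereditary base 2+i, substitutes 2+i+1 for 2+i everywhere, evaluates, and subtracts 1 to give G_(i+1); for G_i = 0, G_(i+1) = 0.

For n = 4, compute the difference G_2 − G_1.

step 0: 4 = 2^2; sub 3 for 2: 3^3; = 27; G_1 = 27−1 = 26
step 1: 26 = 2·3^2 + 2·3 + 2; sub 4 for 3: 2·4^2 + 2·4 + 2; = 42; G_2 = 42−1 = 41

15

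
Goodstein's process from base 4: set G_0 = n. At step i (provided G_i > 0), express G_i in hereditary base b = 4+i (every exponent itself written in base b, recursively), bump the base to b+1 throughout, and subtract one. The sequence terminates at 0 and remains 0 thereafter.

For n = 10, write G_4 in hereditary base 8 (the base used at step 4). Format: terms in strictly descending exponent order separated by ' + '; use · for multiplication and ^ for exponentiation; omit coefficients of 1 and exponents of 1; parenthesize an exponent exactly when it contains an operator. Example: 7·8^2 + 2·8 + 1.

8 + 5

i=0: 10 = 2·4 + 2 (b=4); 4→5: 2·5 + 2 = 12; 12−1 = 11
i=1: 11 = 2·5 + 1 (b=5); 5→6: 2·6 + 1 = 13; 13−1 = 12
i=2: 12 = 2·6 (b=6); 6→7: 2·7 = 14; 14−1 = 13
i=3: 13 = 7 + 6 (b=7); 7→8: 8 + 6 = 14; 14−1 = 13
i=4: 13 = 8 + 5 (b=8); 8→9: 9 + 5 = 14; 14−1 = 13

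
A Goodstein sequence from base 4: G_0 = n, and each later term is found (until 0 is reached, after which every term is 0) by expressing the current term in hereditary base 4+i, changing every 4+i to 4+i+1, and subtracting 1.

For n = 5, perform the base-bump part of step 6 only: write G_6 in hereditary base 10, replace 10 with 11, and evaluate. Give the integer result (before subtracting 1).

step 0: 5 = 4 + 1; sub 5 for 4: 5 + 1; = 6; G_1 = 6−1 = 5
step 1: 5 = 5; sub 6 for 5: 6; = 6; G_2 = 6−1 = 5
step 2: 5 = 5; sub 7 for 6: 5; = 5; G_3 = 5−1 = 4
step 3: 4 = 4; sub 8 for 7: 4; = 4; G_4 = 4−1 = 3
step 4: 3 = 3; sub 9 for 8: 3; = 3; G_5 = 3−1 = 2
step 5: 2 = 2; sub 10 for 9: 2; = 2; G_6 = 2−1 = 1
step 6: 1 = 1; sub 11 for 10: 1; = 1; G_7 = 1−1 = 0

1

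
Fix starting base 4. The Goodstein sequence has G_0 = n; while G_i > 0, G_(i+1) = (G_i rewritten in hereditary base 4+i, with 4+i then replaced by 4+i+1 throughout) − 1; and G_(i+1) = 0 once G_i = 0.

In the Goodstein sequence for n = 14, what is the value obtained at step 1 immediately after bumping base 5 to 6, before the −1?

G_0=14  [base 4] 3·4 + 2  →[4↦5]→  3·5 + 2 = 17  −1 ⇒ G_1=16
G_1=16  [base 5] 3·5 + 1  →[5↦6]→  3·6 + 1 = 19  −1 ⇒ G_2=18

19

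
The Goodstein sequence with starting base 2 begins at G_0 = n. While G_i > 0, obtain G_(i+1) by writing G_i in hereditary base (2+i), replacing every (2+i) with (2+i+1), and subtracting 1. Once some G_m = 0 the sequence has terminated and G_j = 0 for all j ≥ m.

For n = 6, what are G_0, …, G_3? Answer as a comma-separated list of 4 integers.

6, 29, 257, 3125

G_0=6  [base 2] 2^2 + 2  →[2↦3]→  3^3 + 3 = 30  −1 ⇒ G_1=29
G_1=29  [base 3] 3^3 + 2  →[3↦4]→  4^4 + 2 = 258  −1 ⇒ G_2=257
G_2=257  [base 4] 4^4 + 1  →[4↦5]→  5^5 + 1 = 3126  −1 ⇒ G_3=3125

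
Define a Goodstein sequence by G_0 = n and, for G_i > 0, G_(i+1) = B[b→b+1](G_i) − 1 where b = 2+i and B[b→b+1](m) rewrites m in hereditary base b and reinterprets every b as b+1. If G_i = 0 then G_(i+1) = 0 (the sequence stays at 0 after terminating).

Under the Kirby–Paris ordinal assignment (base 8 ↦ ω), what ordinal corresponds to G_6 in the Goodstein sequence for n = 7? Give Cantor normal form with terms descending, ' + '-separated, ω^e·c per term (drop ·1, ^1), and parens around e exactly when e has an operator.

G_0 = 7. HB_2(7) = 2^2 + 2 + 1. Bump = 31. G_1 = 30.
G_1 = 30. HB_3(30) = 3^3 + 3. Bump = 260. G_2 = 259.
G_2 = 259. HB_4(259) = 4^4 + 3. Bump = 3128. G_3 = 3127.
G_3 = 3127. HB_5(3127) = 5^5 + 2. Bump = 46658. G_4 = 46657.
G_4 = 46657. HB_6(46657) = 6^6 + 1. Bump = 823544. G_5 = 823543.
G_5 = 823543. HB_7(823543) = 7^7. Bump = 16777216. G_6 = 16777215.
G_6 = 16777215. HB_8(16777215) = 7·8^7 + 7·8^6 + 7·8^5 + 7·8^4 + 7·8^3 + 7·8^2 + 7·8 + 7. Bump = 37665880. G_7 = 37665879.

ω^7·7 + ω^6·7 + ω^5·7 + ω^4·7 + ω^3·7 + ω^2·7 + ω·7 + 7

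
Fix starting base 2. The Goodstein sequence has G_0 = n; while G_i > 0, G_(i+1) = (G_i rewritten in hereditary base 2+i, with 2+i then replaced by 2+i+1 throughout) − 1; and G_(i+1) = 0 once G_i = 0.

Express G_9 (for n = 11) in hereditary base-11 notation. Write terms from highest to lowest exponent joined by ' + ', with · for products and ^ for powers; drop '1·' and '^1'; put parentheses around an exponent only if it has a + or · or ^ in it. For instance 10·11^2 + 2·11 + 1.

G_0=11  [base 2] 2^(2 + 1) + 2 + 1  →[2↦3]→  3^(3 + 1) + 3 + 1 = 85  −1 ⇒ G_1=84
G_1=84  [base 3] 3^(3 + 1) + 3  →[3↦4]→  4^(4 + 1) + 4 = 1028  −1 ⇒ G_2=1027
G_2=1027  [base 4] 4^(4 + 1) + 3  →[4↦5]→  5^(5 + 1) + 3 = 15628  −1 ⇒ G_3=15627
G_3=15627  [base 5] 5^(5 + 1) + 2  →[5↦6]→  6^(6 + 1) + 2 = 279938  −1 ⇒ G_4=279937
G_4=279937  [base 6] 6^(6 + 1) + 1  →[6↦7]→  7^(7 + 1) + 1 = 5764802  −1 ⇒ G_5=5764801
G_5=5764801  [base 7] 7^(7 + 1)  →[7↦8]→  8^(8 + 1) = 134217728  −1 ⇒ G_6=134217727
G_6=134217727  [base 8] 7·8^8 + 7·8^7 + 7·8^6 + 7·8^5 + 7·8^4 + 7·8^3 + 7·8^2 + 7·8 + 7  →[8↦9]→  7·9^9 + 7·9^7 + 7·9^6 + 7·9^5 + 7·9^4 + 7·9^3 + 7·9^2 + 7·9 + 7 = 2749609303  −1 ⇒ G_7=2749609302
G_7=2749609302  [base 9] 7·9^9 + 7·9^7 + 7·9^6 + 7·9^5 + 7·9^4 + 7·9^3 + 7·9^2 + 7·9 + 6  →[9↦10]→  7·10^10 + 7·10^7 + 7·10^6 + 7·10^5 + 7·10^4 + 7·10^3 + 7·10^2 + 7·10 + 6 = 70077777776  −1 ⇒ G_8=70077777775
G_8=70077777775  [base 10] 7·10^10 + 7·10^7 + 7·10^6 + 7·10^5 + 7·10^4 + 7·10^3 + 7·10^2 + 7·10 + 5  →[10↦11]→  7·11^11 + 7·11^7 + 7·11^6 + 7·11^5 + 7·11^4 + 7·11^3 + 7·11^2 + 7·11 + 5 = 1997331745491  −1 ⇒ G_9=1997331745490

7·11^11 + 7·11^7 + 7·11^6 + 7·11^5 + 7·11^4 + 7·11^3 + 7·11^2 + 7·11 + 4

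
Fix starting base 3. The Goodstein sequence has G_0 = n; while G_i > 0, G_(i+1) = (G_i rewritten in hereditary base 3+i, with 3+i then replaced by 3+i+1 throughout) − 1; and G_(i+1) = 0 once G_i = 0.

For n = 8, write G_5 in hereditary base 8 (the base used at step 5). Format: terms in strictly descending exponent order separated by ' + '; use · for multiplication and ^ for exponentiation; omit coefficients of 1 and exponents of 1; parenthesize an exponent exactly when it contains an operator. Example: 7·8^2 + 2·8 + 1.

8 + 3

step 0: 8 = 2·3 + 2; sub 4 for 3: 2·4 + 2; = 10; G_1 = 10−1 = 9
step 1: 9 = 2·4 + 1; sub 5 for 4: 2·5 + 1; = 11; G_2 = 11−1 = 10
step 2: 10 = 2·5; sub 6 for 5: 2·6; = 12; G_3 = 12−1 = 11
step 3: 11 = 6 + 5; sub 7 for 6: 7 + 5; = 12; G_4 = 12−1 = 11
step 4: 11 = 7 + 4; sub 8 for 7: 8 + 4; = 12; G_5 = 12−1 = 11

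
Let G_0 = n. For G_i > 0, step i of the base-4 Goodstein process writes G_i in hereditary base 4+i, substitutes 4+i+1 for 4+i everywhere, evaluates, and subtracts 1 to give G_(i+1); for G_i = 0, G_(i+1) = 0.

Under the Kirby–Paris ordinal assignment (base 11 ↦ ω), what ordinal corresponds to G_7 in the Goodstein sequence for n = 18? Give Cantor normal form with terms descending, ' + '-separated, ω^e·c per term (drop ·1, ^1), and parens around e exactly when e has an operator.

i=0: 18 = 4^2 + 2 (b=4); 4→5: 5^2 + 2 = 27; 27−1 = 26
i=1: 26 = 5^2 + 1 (b=5); 5→6: 6^2 + 1 = 37; 37−1 = 36
i=2: 36 = 6^2 (b=6); 6→7: 7^2 = 49; 49−1 = 48
i=3: 48 = 6·7 + 6 (b=7); 7→8: 6·8 + 6 = 54; 54−1 = 53
i=4: 53 = 6·8 + 5 (b=8); 8→9: 6·9 + 5 = 59; 59−1 = 58
i=5: 58 = 6·9 + 4 (b=9); 9→10: 6·10 + 4 = 64; 64−1 = 63
i=6: 63 = 6·10 + 3 (b=10); 10→11: 6·11 + 3 = 69; 69−1 = 68

ω·6 + 2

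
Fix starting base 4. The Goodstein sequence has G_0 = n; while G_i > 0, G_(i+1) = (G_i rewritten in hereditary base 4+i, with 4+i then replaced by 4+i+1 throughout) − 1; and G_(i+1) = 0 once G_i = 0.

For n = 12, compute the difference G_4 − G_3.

1

12 —HB4→ 3·4 —bump→ 3·5 = 15 —(−1)→ 14
14 —HB5→ 2·5 + 4 —bump→ 2·6 + 4 = 16 —(−1)→ 15
15 —HB6→ 2·6 + 3 —bump→ 2·7 + 3 = 17 —(−1)→ 16
16 —HB7→ 2·7 + 2 —bump→ 2·8 + 2 = 18 —(−1)→ 17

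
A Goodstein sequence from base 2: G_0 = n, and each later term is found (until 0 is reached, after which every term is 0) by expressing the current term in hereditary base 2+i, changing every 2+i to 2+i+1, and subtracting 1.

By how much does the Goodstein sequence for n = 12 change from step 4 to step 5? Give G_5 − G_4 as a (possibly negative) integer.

5484891

12 —HB2→ 2^(2 + 1) + 2^2 —bump→ 3^(3 + 1) + 3^3 = 108 —(−1)→ 107
107 —HB3→ 3^(3 + 1) + 2·3^2 + 2·3 + 2 —bump→ 4^(4 + 1) + 2·4^2 + 2·4 + 2 = 1066 —(−1)→ 1065
1065 —HB4→ 4^(4 + 1) + 2·4^2 + 2·4 + 1 —bump→ 5^(5 + 1) + 2·5^2 + 2·5 + 1 = 15686 —(−1)→ 15685
15685 —HB5→ 5^(5 + 1) + 2·5^2 + 2·5 —bump→ 6^(6 + 1) + 2·6^2 + 2·6 = 280020 —(−1)→ 280019
280019 —HB6→ 6^(6 + 1) + 2·6^2 + 6 + 5 —bump→ 7^(7 + 1) + 2·7^2 + 7 + 5 = 5764911 —(−1)→ 5764910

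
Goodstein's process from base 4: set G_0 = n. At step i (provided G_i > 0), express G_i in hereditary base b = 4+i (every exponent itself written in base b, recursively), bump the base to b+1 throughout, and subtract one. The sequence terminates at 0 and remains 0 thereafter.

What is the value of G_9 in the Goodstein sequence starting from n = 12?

G_0 = 12. HB_4(12) = 3·4. Bump = 15. G_1 = 14.
G_1 = 14. HB_5(14) = 2·5 + 4. Bump = 16. G_2 = 15.
G_2 = 15. HB_6(15) = 2·6 + 3. Bump = 17. G_3 = 16.
G_3 = 16. HB_7(16) = 2·7 + 2. Bump = 18. G_4 = 17.
G_4 = 17. HB_8(17) = 2·8 + 1. Bump = 19. G_5 = 18.
G_5 = 18. HB_9(18) = 2·9. Bump = 20. G_6 = 19.
G_6 = 19. HB_10(19) = 10 + 9. Bump = 20. G_7 = 19.
G_7 = 19. HB_11(19) = 11 + 8. Bump = 20. G_8 = 19.
G_8 = 19. HB_12(19) = 12 + 7. Bump = 20. G_9 = 19.

19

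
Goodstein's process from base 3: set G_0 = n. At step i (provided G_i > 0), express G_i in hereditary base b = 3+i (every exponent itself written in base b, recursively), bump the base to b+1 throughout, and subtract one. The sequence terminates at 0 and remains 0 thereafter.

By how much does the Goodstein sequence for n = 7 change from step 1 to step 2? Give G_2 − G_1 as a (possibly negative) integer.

1

G_0 = 7. HB_3(7) = 2·3 + 1. Bump = 9. G_1 = 8.
G_1 = 8. HB_4(8) = 2·4. Bump = 10. G_2 = 9.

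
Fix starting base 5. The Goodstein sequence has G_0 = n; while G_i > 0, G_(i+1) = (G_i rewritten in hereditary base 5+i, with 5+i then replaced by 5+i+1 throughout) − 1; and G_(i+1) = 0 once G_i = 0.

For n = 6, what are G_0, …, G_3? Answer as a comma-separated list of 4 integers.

G_0 = 6. HB_5(6) = 5 + 1. Bump = 7. G_1 = 6.
G_1 = 6. HB_6(6) = 6. Bump = 7. G_2 = 6.
G_2 = 6. HB_7(6) = 6. Bump = 6. G_3 = 5.

6, 6, 6, 5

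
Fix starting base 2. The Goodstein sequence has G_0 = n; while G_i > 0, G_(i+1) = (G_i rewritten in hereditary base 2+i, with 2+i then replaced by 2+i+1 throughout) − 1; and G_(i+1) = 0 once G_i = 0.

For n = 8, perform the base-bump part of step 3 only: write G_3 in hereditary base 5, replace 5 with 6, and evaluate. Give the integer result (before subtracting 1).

step 0: 8 = 2^(2 + 1); sub 3 for 2: 3^(3 + 1); = 81; G_1 = 81−1 = 80
step 1: 80 = 2·3^3 + 2·3^2 + 2·3 + 2; sub 4 for 3: 2·4^4 + 2·4^2 + 2·4 + 2; = 554; G_2 = 554−1 = 553
step 2: 553 = 2·4^4 + 2·4^2 + 2·4 + 1; sub 5 for 4: 2·5^5 + 2·5^2 + 2·5 + 1; = 6311; G_3 = 6311−1 = 6310
step 3: 6310 = 2·5^5 + 2·5^2 + 2·5; sub 6 for 5: 2·6^6 + 2·6^2 + 2·6; = 93396; G_4 = 93396−1 = 93395

93396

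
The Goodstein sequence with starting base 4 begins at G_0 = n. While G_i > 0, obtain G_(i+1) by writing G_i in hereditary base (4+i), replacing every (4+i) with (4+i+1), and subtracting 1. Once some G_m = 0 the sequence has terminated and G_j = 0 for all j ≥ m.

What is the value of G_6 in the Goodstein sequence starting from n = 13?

21

13 —HB4→ 3·4 + 1 —bump→ 3·5 + 1 = 16 —(−1)→ 15
15 —HB5→ 3·5 —bump→ 3·6 = 18 —(−1)→ 17
17 —HB6→ 2·6 + 5 —bump→ 2·7 + 5 = 19 —(−1)→ 18
18 —HB7→ 2·7 + 4 —bump→ 2·8 + 4 = 20 —(−1)→ 19
19 —HB8→ 2·8 + 3 —bump→ 2·9 + 3 = 21 —(−1)→ 20
20 —HB9→ 2·9 + 2 —bump→ 2·10 + 2 = 22 —(−1)→ 21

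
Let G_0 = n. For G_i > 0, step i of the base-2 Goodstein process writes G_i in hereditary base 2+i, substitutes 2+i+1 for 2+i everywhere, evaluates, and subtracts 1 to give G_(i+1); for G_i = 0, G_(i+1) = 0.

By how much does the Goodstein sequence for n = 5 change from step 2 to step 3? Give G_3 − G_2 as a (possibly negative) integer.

212

G_0=5  [base 2] 2^2 + 1  →[2↦3]→  3^3 + 1 = 28  −1 ⇒ G_1=27
G_1=27  [base 3] 3^3  →[3↦4]→  4^4 = 256  −1 ⇒ G_2=255
G_2=255  [base 4] 3·4^3 + 3·4^2 + 3·4 + 3  →[4↦5]→  3·5^3 + 3·5^2 + 3·5 + 3 = 468  −1 ⇒ G_3=467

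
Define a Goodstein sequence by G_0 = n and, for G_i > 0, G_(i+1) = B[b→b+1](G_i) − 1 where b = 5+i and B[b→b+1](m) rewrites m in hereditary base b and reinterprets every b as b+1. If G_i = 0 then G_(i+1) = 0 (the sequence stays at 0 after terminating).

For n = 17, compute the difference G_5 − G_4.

1

base 5: 17 = 3·5 + 2; at 6: 3·6 + 2 = 20; next = 19
base 6: 19 = 3·6 + 1; at 7: 3·7 + 1 = 22; next = 21
base 7: 21 = 3·7; at 8: 3·8 = 24; next = 23
base 8: 23 = 2·8 + 7; at 9: 2·9 + 7 = 25; next = 24
base 9: 24 = 2·9 + 6; at 10: 2·10 + 6 = 26; next = 25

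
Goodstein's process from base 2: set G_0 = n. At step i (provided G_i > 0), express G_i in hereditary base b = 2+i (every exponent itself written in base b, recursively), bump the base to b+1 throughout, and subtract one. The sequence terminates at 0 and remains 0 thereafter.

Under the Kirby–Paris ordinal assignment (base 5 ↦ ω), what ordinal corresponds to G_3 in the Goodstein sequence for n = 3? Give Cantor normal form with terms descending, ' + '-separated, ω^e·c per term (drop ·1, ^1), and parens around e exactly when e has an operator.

G_0=3  [base 2] 2 + 1  →[2↦3]→  3 + 1 = 4  −1 ⇒ G_1=3
G_1=3  [base 3] 3  →[3↦4]→  4 = 4  −1 ⇒ G_2=3
G_2=3  [base 4] 3  →[4↦5]→  3 = 3  −1 ⇒ G_3=2
G_3=2  [base 5] 2  →[5↦6]→  2 = 2  −1 ⇒ G_4=1

2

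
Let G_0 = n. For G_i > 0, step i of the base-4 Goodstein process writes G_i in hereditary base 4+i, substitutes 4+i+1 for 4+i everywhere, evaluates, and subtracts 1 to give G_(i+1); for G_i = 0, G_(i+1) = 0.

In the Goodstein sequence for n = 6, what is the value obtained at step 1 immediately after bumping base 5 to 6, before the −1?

7

(0) 6|_4 = 4 + 2 ↦ 5 + 2|_5 = 7 ⇒ 6
(1) 6|_5 = 5 + 1 ↦ 6 + 1|_6 = 7 ⇒ 6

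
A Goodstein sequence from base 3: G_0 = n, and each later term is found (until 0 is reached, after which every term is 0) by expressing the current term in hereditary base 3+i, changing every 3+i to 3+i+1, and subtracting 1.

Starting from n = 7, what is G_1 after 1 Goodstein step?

G_0=7  [base 3] 2·3 + 1  →[3↦4]→  2·4 + 1 = 9  −1 ⇒ G_1=8
G_1=8  [base 4] 2·4  →[4↦5]→  2·5 = 10  −1 ⇒ G_2=9

8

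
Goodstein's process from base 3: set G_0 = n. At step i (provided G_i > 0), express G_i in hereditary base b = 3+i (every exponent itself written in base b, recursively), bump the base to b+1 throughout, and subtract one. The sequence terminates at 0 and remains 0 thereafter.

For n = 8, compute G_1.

9

base 3: 8 = 2·3 + 2; at 4: 2·4 + 2 = 10; next = 9
base 4: 9 = 2·4 + 1; at 5: 2·5 + 1 = 11; next = 10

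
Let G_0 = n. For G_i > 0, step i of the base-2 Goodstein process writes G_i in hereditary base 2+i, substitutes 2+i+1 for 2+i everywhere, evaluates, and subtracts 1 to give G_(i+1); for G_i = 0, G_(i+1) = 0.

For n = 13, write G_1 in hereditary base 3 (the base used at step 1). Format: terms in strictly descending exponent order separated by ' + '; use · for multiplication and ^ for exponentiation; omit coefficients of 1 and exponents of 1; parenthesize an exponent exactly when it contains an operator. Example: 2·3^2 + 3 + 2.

base 2: 13 = 2^(2 + 1) + 2^2 + 1; at 3: 3^(3 + 1) + 3^3 + 1 = 109; next = 108
base 3: 108 = 3^(3 + 1) + 3^3; at 4: 4^(4 + 1) + 4^4 = 1280; next = 1279

3^(3 + 1) + 3^3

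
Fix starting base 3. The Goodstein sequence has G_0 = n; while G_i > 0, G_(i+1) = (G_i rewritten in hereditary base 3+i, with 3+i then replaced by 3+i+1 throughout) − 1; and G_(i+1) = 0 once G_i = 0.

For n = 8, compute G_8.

11

G_0 = 8. HB_3(8) = 2·3 + 2. Bump = 10. G_1 = 9.
G_1 = 9. HB_4(9) = 2·4 + 1. Bump = 11. G_2 = 10.
G_2 = 10. HB_5(10) = 2·5. Bump = 12. G_3 = 11.
G_3 = 11. HB_6(11) = 6 + 5. Bump = 12. G_4 = 11.
G_4 = 11. HB_7(11) = 7 + 4. Bump = 12. G_5 = 11.
G_5 = 11. HB_8(11) = 8 + 3. Bump = 12. G_6 = 11.
G_6 = 11. HB_9(11) = 9 + 2. Bump = 12. G_7 = 11.
G_7 = 11. HB_10(11) = 10 + 1. Bump = 12. G_8 = 11.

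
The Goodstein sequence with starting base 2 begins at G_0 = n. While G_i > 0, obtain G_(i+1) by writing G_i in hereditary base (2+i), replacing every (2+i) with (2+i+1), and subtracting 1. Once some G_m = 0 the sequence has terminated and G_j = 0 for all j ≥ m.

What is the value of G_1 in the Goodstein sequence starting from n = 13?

108

base 2: 13 = 2^(2 + 1) + 2^2 + 1; at 3: 3^(3 + 1) + 3^3 + 1 = 109; next = 108
base 3: 108 = 3^(3 + 1) + 3^3; at 4: 4^(4 + 1) + 4^4 = 1280; next = 1279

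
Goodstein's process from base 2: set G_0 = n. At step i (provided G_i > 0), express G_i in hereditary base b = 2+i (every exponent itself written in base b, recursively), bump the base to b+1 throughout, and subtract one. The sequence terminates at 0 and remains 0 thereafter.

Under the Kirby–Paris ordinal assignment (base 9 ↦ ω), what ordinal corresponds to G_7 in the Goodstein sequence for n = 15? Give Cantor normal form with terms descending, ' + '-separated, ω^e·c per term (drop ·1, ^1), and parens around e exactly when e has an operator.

step 0: 15 = 2^(2 + 1) + 2^2 + 2 + 1; sub 3 for 2: 3^(3 + 1) + 3^3 + 3 + 1; = 112; G_1 = 112−1 = 111
step 1: 111 = 3^(3 + 1) + 3^3 + 3; sub 4 for 3: 4^(4 + 1) + 4^4 + 4; = 1284; G_2 = 1284−1 = 1283
step 2: 1283 = 4^(4 + 1) + 4^4 + 3; sub 5 for 4: 5^(5 + 1) + 5^5 + 3; = 18753; G_3 = 18753−1 = 18752
step 3: 18752 = 5^(5 + 1) + 5^5 + 2; sub 6 for 5: 6^(6 + 1) + 6^6 + 2; = 326594; G_4 = 326594−1 = 326593
step 4: 326593 = 6^(6 + 1) + 6^6 + 1; sub 7 for 6: 7^(7 + 1) + 7^7 + 1; = 6588345; G_5 = 6588345−1 = 6588344
step 5: 6588344 = 7^(7 + 1) + 7^7; sub 8 for 7: 8^(8 + 1) + 8^8; = 150994944; G_6 = 150994944−1 = 150994943
step 6: 150994943 = 8^(8 + 1) + 7·8^7 + 7·8^6 + 7·8^5 + 7·8^4 + 7·8^3 + 7·8^2 + 7·8 + 7; sub 9 for 8: 9^(9 + 1) + 7·9^7 + 7·9^6 + 7·9^5 + 7·9^4 + 7·9^3 + 7·9^2 + 7·9 + 7; = 3524450281; G_7 = 3524450281−1 = 3524450280
step 7: 3524450280 = 9^(9 + 1) + 7·9^7 + 7·9^6 + 7·9^5 + 7·9^4 + 7·9^3 + 7·9^2 + 7·9 + 6; sub 10 for 9: 10^(10 + 1) + 7·10^7 + 7·10^6 + 7·10^5 + 7·10^4 + 7·10^3 + 7·10^2 + 7·10 + 6; = 100077777776; G_8 = 100077777776−1 = 100077777775

ω^(ω + 1) + ω^7·7 + ω^6·7 + ω^5·7 + ω^4·7 + ω^3·7 + ω^2·7 + ω·7 + 6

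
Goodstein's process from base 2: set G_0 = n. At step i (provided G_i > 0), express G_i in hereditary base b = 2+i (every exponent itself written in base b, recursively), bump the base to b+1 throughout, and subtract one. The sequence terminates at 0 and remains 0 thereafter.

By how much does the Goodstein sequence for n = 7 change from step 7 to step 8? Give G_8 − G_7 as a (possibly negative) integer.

40111896

step 0: 7 = 2^2 + 2 + 1; sub 3 for 2: 3^3 + 3 + 1; = 31; G_1 = 31−1 = 30
step 1: 30 = 3^3 + 3; sub 4 for 3: 4^4 + 4; = 260; G_2 = 260−1 = 259
step 2: 259 = 4^4 + 3; sub 5 for 4: 5^5 + 3; = 3128; G_3 = 3128−1 = 3127
step 3: 3127 = 5^5 + 2; sub 6 for 5: 6^6 + 2; = 46658; G_4 = 46658−1 = 46657
step 4: 46657 = 6^6 + 1; sub 7 for 6: 7^7 + 1; = 823544; G_5 = 823544−1 = 823543
step 5: 823543 = 7^7; sub 8 for 7: 8^8; = 16777216; G_6 = 16777216−1 = 16777215
step 6: 16777215 = 7·8^7 + 7·8^6 + 7·8^5 + 7·8^4 + 7·8^3 + 7·8^2 + 7·8 + 7; sub 9 for 8: 7·9^7 + 7·9^6 + 7·9^5 + 7·9^4 + 7·9^3 + 7·9^2 + 7·9 + 7; = 37665880; G_7 = 37665880−1 = 37665879
step 7: 37665879 = 7·9^7 + 7·9^6 + 7·9^5 + 7·9^4 + 7·9^3 + 7·9^2 + 7·9 + 6; sub 10 for 9: 7·10^7 + 7·10^6 + 7·10^5 + 7·10^4 + 7·10^3 + 7·10^2 + 7·10 + 6; = 77777776; G_8 = 77777776−1 = 77777775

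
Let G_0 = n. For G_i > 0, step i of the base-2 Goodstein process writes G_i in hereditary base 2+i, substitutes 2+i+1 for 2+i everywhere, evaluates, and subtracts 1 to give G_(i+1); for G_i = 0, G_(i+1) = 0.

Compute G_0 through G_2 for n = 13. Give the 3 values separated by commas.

step 0: 13 = 2^(2 + 1) + 2^2 + 1; sub 3 for 2: 3^(3 + 1) + 3^3 + 1; = 109; G_1 = 109−1 = 108
step 1: 108 = 3^(3 + 1) + 3^3; sub 4 for 3: 4^(4 + 1) + 4^4; = 1280; G_2 = 1280−1 = 1279

13, 108, 1279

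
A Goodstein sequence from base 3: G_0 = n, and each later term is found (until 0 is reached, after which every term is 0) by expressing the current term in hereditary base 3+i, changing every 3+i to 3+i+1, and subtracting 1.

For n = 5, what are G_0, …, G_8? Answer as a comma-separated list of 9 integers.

[0] 5 ≡ 3 + 2 (base 3). Lift 4: 6. −1: 5.
[1] 5 ≡ 4 + 1 (base 4). Lift 5: 6. −1: 5.
[2] 5 ≡ 5 (base 5). Lift 6: 6. −1: 5.
[3] 5 ≡ 5 (base 6). Lift 7: 5. −1: 4.
[4] 4 ≡ 4 (base 7). Lift 8: 4. −1: 3.
[5] 3 ≡ 3 (base 8). Lift 9: 3. −1: 2.
[6] 2 ≡ 2 (base 9). Lift 10: 2. −1: 1.
[7] 1 ≡ 1 (base 10). Lift 11: 1. −1: 0.

5, 5, 5, 5, 4, 3, 2, 1, 0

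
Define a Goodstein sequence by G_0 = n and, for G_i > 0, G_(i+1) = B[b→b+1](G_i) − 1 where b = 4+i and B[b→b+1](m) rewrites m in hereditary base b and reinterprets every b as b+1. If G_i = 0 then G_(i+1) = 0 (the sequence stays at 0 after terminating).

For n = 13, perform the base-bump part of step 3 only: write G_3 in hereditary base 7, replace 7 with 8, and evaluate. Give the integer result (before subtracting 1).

20

(0) 13|_4 = 3·4 + 1 ↦ 3·5 + 1|_5 = 16 ⇒ 15
(1) 15|_5 = 3·5 ↦ 3·6|_6 = 18 ⇒ 17
(2) 17|_6 = 2·6 + 5 ↦ 2·7 + 5|_7 = 19 ⇒ 18
(3) 18|_7 = 2·7 + 4 ↦ 2·8 + 4|_8 = 20 ⇒ 19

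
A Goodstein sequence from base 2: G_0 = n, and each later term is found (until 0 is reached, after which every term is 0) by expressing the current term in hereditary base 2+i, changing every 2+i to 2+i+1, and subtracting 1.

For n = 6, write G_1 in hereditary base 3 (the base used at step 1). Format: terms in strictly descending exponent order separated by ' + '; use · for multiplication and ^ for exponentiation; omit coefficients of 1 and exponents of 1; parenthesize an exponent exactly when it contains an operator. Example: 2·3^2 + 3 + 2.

3^3 + 2

6 —HB2→ 2^2 + 2 —bump→ 3^3 + 3 = 30 —(−1)→ 29
29 —HB3→ 3^3 + 2 —bump→ 4^4 + 2 = 258 —(−1)→ 257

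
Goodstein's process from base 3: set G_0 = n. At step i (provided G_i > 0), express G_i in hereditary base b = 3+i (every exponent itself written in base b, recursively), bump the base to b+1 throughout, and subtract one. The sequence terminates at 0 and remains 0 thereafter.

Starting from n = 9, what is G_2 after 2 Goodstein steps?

17

[0] 9 ≡ 3^2 (base 3). Lift 4: 16. −1: 15.
[1] 15 ≡ 3·4 + 3 (base 4). Lift 5: 18. −1: 17.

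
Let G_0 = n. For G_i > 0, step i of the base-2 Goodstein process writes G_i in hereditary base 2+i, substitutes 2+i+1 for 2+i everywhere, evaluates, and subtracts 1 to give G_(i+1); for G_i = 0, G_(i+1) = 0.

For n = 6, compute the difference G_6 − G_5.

89204

step 0: 6 = 2^2 + 2; sub 3 for 2: 3^3 + 3; = 30; G_1 = 30−1 = 29
step 1: 29 = 3^3 + 2; sub 4 for 3: 4^4 + 2; = 258; G_2 = 258−1 = 257
step 2: 257 = 4^4 + 1; sub 5 for 4: 5^5 + 1; = 3126; G_3 = 3126−1 = 3125
step 3: 3125 = 5^5; sub 6 for 5: 6^6; = 46656; G_4 = 46656−1 = 46655
step 4: 46655 = 5·6^5 + 5·6^4 + 5·6^3 + 5·6^2 + 5·6 + 5; sub 7 for 6: 5·7^5 + 5·7^4 + 5·7^3 + 5·7^2 + 5·7 + 5; = 98040; G_5 = 98040−1 = 98039
step 5: 98039 = 5·7^5 + 5·7^4 + 5·7^3 + 5·7^2 + 5·7 + 4; sub 8 for 7: 5·8^5 + 5·8^4 + 5·8^3 + 5·8^2 + 5·8 + 4; = 187244; G_6 = 187244−1 = 187243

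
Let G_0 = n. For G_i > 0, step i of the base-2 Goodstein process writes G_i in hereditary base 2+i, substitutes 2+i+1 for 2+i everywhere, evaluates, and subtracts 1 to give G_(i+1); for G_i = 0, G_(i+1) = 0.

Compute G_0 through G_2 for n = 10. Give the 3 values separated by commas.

base 2: 10 = 2^(2 + 1) + 2; at 3: 3^(3 + 1) + 3 = 84; next = 83
base 3: 83 = 3^(3 + 1) + 2; at 4: 4^(4 + 1) + 2 = 1026; next = 1025

10, 83, 1025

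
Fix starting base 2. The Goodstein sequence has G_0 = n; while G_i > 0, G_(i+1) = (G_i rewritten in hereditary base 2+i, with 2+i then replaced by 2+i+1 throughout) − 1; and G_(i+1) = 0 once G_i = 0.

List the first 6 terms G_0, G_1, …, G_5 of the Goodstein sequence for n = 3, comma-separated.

G_0=3  [base 2] 2 + 1  →[2↦3]→  3 + 1 = 4  −1 ⇒ G_1=3
G_1=3  [base 3] 3  →[3↦4]→  4 = 4  −1 ⇒ G_2=3
G_2=3  [base 4] 3  →[4↦5]→  3 = 3  −1 ⇒ G_3=2
G_3=2  [base 5] 2  →[5↦6]→  2 = 2  −1 ⇒ G_4=1
G_4=1  [base 6] 1  →[6↦7]→  1 = 1  −1 ⇒ G_5=0

3, 3, 3, 2, 1, 0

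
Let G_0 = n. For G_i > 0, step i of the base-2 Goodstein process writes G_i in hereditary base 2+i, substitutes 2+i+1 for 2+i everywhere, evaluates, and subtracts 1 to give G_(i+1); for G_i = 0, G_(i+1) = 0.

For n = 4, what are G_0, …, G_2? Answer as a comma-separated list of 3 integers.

4, 26, 41

4 —HB2→ 2^2 —bump→ 3^3 = 27 —(−1)→ 26
26 —HB3→ 2·3^2 + 2·3 + 2 —bump→ 2·4^2 + 2·4 + 2 = 42 —(−1)→ 41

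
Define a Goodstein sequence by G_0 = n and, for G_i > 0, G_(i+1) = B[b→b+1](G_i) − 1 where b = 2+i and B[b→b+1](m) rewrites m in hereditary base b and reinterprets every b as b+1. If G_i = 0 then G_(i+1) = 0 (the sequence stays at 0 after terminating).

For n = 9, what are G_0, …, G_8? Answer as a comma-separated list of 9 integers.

9, 81, 1023, 9842, 140743, 2471826, 50333399, 1162263921, 30000003325

9 —HB2→ 2^(2 + 1) + 1 —bump→ 3^(3 + 1) + 1 = 82 —(−1)→ 81
81 —HB3→ 3^(3 + 1) —bump→ 4^(4 + 1) = 1024 —(−1)→ 1023
1023 —HB4→ 3·4^4 + 3·4^3 + 3·4^2 + 3·4 + 3 —bump→ 3·5^5 + 3·5^3 + 3·5^2 + 3·5 + 3 = 9843 —(−1)→ 9842
9842 —HB5→ 3·5^5 + 3·5^3 + 3·5^2 + 3·5 + 2 —bump→ 3·6^6 + 3·6^3 + 3·6^2 + 3·6 + 2 = 140744 —(−1)→ 140743
140743 —HB6→ 3·6^6 + 3·6^3 + 3·6^2 + 3·6 + 1 —bump→ 3·7^7 + 3·7^3 + 3·7^2 + 3·7 + 1 = 2471827 —(−1)→ 2471826
2471826 —HB7→ 3·7^7 + 3·7^3 + 3·7^2 + 3·7 —bump→ 3·8^8 + 3·8^3 + 3·8^2 + 3·8 = 50333400 —(−1)→ 50333399
50333399 —HB8→ 3·8^8 + 3·8^3 + 3·8^2 + 2·8 + 7 —bump→ 3·9^9 + 3·9^3 + 3·9^2 + 2·9 + 7 = 1162263922 —(−1)→ 1162263921
1162263921 —HB9→ 3·9^9 + 3·9^3 + 3·9^2 + 2·9 + 6 —bump→ 3·10^10 + 3·10^3 + 3·10^2 + 2·10 + 6 = 30000003326 —(−1)→ 30000003325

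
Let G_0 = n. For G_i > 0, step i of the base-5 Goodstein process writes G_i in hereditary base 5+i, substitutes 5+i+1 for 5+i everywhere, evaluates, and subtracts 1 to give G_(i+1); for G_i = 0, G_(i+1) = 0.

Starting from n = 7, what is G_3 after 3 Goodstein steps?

7

(0) 7|_5 = 5 + 2 ↦ 6 + 2|_6 = 8 ⇒ 7
(1) 7|_6 = 6 + 1 ↦ 7 + 1|_7 = 8 ⇒ 7
(2) 7|_7 = 7 ↦ 8|_8 = 8 ⇒ 7
(3) 7|_8 = 7 ↦ 7|_9 = 7 ⇒ 6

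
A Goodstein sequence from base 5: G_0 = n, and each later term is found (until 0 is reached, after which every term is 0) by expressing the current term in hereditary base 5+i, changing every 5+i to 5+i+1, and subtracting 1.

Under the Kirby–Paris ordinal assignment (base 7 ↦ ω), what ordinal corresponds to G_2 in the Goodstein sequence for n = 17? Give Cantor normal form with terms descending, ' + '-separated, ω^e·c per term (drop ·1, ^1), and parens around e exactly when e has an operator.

ω·3

17 —HB5→ 3·5 + 2 —bump→ 3·6 + 2 = 20 —(−1)→ 19
19 —HB6→ 3·6 + 1 —bump→ 3·7 + 1 = 22 —(−1)→ 21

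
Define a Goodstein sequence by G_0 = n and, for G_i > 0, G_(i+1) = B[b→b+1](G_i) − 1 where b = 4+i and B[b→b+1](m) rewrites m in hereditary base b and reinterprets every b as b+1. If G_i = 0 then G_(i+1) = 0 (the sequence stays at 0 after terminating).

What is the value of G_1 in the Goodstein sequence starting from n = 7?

7

7 —HB4→ 4 + 3 —bump→ 5 + 3 = 8 —(−1)→ 7
7 —HB5→ 5 + 2 —bump→ 6 + 2 = 8 —(−1)→ 7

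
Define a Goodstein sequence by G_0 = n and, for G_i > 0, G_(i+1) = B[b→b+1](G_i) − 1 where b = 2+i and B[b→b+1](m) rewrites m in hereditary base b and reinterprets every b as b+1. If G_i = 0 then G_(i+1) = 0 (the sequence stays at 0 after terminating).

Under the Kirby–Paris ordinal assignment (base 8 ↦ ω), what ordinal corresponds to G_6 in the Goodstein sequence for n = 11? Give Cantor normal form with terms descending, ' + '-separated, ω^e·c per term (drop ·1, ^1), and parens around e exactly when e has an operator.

ω^ω·7 + ω^7·7 + ω^6·7 + ω^5·7 + ω^4·7 + ω^3·7 + ω^2·7 + ω·7 + 7

(0) 11|_2 = 2^(2 + 1) + 2 + 1 ↦ 3^(3 + 1) + 3 + 1|_3 = 85 ⇒ 84
(1) 84|_3 = 3^(3 + 1) + 3 ↦ 4^(4 + 1) + 4|_4 = 1028 ⇒ 1027
(2) 1027|_4 = 4^(4 + 1) + 3 ↦ 5^(5 + 1) + 3|_5 = 15628 ⇒ 15627
(3) 15627|_5 = 5^(5 + 1) + 2 ↦ 6^(6 + 1) + 2|_6 = 279938 ⇒ 279937
(4) 279937|_6 = 6^(6 + 1) + 1 ↦ 7^(7 + 1) + 1|_7 = 5764802 ⇒ 5764801
(5) 5764801|_7 = 7^(7 + 1) ↦ 8^(8 + 1)|_8 = 134217728 ⇒ 134217727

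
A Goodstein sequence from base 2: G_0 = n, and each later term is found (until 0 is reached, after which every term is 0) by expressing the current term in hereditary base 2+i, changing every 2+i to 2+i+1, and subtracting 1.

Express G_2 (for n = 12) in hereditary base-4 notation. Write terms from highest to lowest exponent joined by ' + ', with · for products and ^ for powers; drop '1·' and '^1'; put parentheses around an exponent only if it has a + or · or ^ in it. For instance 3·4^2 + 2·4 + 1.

i=0: 12 = 2^(2 + 1) + 2^2 (b=2); 2→3: 3^(3 + 1) + 3^3 = 108; 108−1 = 107
i=1: 107 = 3^(3 + 1) + 2·3^2 + 2·3 + 2 (b=3); 3→4: 4^(4 + 1) + 2·4^2 + 2·4 + 2 = 1066; 1066−1 = 1065
i=2: 1065 = 4^(4 + 1) + 2·4^2 + 2·4 + 1 (b=4); 4→5: 5^(5 + 1) + 2·5^2 + 2·5 + 1 = 15686; 15686−1 = 15685

4^(4 + 1) + 2·4^2 + 2·4 + 1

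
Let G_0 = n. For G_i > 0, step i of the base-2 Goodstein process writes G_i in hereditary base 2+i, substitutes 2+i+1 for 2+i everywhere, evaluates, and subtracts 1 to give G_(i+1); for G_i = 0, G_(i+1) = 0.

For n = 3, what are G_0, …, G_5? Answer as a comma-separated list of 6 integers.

base 2: 3 = 2 + 1; at 3: 3 + 1 = 4; next = 3
base 3: 3 = 3; at 4: 4 = 4; next = 3
base 4: 3 = 3; at 5: 3 = 3; next = 2
base 5: 2 = 2; at 6: 2 = 2; next = 1
base 6: 1 = 1; at 7: 1 = 1; next = 0

3, 3, 3, 2, 1, 0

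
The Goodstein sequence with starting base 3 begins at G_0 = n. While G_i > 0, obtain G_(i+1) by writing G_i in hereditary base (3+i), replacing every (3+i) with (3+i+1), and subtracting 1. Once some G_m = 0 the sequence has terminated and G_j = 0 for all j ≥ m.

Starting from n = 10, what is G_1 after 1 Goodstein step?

16

G_0=10  [base 3] 3^2 + 1  →[3↦4]→  4^2 + 1 = 17  −1 ⇒ G_1=16
G_1=16  [base 4] 4^2  →[4↦5]→  5^2 = 25  −1 ⇒ G_2=24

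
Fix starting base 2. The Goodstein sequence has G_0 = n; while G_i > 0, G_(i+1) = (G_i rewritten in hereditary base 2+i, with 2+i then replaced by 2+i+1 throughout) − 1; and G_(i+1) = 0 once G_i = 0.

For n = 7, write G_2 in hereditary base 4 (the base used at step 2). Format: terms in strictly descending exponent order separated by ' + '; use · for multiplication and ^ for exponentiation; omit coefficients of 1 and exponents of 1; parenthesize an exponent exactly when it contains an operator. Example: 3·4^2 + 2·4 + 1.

(0) 7|_2 = 2^2 + 2 + 1 ↦ 3^3 + 3 + 1|_3 = 31 ⇒ 30
(1) 30|_3 = 3^3 + 3 ↦ 4^4 + 4|_4 = 260 ⇒ 259
(2) 259|_4 = 4^4 + 3 ↦ 5^5 + 3|_5 = 3128 ⇒ 3127

4^4 + 3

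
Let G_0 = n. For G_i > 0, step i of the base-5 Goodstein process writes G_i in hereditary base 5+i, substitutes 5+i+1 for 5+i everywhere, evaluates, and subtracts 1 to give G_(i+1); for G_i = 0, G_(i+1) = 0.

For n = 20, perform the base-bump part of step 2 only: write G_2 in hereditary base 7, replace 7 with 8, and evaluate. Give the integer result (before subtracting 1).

20 —HB5→ 4·5 —bump→ 4·6 = 24 —(−1)→ 23
23 —HB6→ 3·6 + 5 —bump→ 3·7 + 5 = 26 —(−1)→ 25
25 —HB7→ 3·7 + 4 —bump→ 3·8 + 4 = 28 —(−1)→ 27

28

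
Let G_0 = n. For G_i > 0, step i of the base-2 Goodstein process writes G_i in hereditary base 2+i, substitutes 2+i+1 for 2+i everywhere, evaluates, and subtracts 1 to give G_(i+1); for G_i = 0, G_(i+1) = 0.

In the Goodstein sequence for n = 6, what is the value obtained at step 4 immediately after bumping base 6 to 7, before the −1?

6 —HB2→ 2^2 + 2 —bump→ 3^3 + 3 = 30 —(−1)→ 29
29 —HB3→ 3^3 + 2 —bump→ 4^4 + 2 = 258 —(−1)→ 257
257 —HB4→ 4^4 + 1 —bump→ 5^5 + 1 = 3126 —(−1)→ 3125
3125 —HB5→ 5^5 —bump→ 6^6 = 46656 —(−1)→ 46655
46655 —HB6→ 5·6^5 + 5·6^4 + 5·6^3 + 5·6^2 + 5·6 + 5 —bump→ 5·7^5 + 5·7^4 + 5·7^3 + 5·7^2 + 5·7 + 5 = 98040 —(−1)→ 98039

98040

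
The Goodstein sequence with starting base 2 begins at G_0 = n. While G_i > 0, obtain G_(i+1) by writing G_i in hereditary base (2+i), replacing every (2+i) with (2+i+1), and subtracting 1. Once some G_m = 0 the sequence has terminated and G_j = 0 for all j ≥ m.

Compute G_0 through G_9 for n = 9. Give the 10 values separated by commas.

9, 81, 1023, 9842, 140743, 2471826, 50333399, 1162263921, 30000003325, 855935016215

i=0: 9 = 2^(2 + 1) + 1 (b=2); 2→3: 3^(3 + 1) + 1 = 82; 82−1 = 81
i=1: 81 = 3^(3 + 1) (b=3); 3→4: 4^(4 + 1) = 1024; 1024−1 = 1023
i=2: 1023 = 3·4^4 + 3·4^3 + 3·4^2 + 3·4 + 3 (b=4); 4→5: 3·5^5 + 3·5^3 + 3·5^2 + 3·5 + 3 = 9843; 9843−1 = 9842
i=3: 9842 = 3·5^5 + 3·5^3 + 3·5^2 + 3·5 + 2 (b=5); 5→6: 3·6^6 + 3·6^3 + 3·6^2 + 3·6 + 2 = 140744; 140744−1 = 140743
i=4: 140743 = 3·6^6 + 3·6^3 + 3·6^2 + 3·6 + 1 (b=6); 6→7: 3·7^7 + 3·7^3 + 3·7^2 + 3·7 + 1 = 2471827; 2471827−1 = 2471826
i=5: 2471826 = 3·7^7 + 3·7^3 + 3·7^2 + 3·7 (b=7); 7→8: 3·8^8 + 3·8^3 + 3·8^2 + 3·8 = 50333400; 50333400−1 = 50333399
i=6: 50333399 = 3·8^8 + 3·8^3 + 3·8^2 + 2·8 + 7 (b=8); 8→9: 3·9^9 + 3·9^3 + 3·9^2 + 2·9 + 7 = 1162263922; 1162263922−1 = 1162263921
i=7: 1162263921 = 3·9^9 + 3·9^3 + 3·9^2 + 2·9 + 6 (b=9); 9→10: 3·10^10 + 3·10^3 + 3·10^2 + 2·10 + 6 = 30000003326; 30000003326−1 = 30000003325
i=8: 30000003325 = 3·10^10 + 3·10^3 + 3·10^2 + 2·10 + 5 (b=10); 10→11: 3·11^11 + 3·11^3 + 3·11^2 + 2·11 + 5 = 855935016216; 855935016216−1 = 855935016215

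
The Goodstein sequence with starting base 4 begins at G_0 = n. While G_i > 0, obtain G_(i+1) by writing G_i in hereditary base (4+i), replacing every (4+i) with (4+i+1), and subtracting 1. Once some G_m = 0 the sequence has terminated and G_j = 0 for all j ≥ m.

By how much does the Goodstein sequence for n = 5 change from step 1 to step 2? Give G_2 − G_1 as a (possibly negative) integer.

0

step 0: 5 = 4 + 1; sub 5 for 4: 5 + 1; = 6; G_1 = 6−1 = 5
step 1: 5 = 5; sub 6 for 5: 6; = 6; G_2 = 6−1 = 5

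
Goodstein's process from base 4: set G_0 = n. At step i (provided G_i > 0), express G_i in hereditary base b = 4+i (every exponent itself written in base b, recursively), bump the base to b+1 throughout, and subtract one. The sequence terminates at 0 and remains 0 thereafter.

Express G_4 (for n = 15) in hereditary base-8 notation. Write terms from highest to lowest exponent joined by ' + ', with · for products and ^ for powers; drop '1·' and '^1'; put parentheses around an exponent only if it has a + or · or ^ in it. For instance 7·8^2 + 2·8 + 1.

2·8 + 7

base 4: 15 = 3·4 + 3; at 5: 3·5 + 3 = 18; next = 17
base 5: 17 = 3·5 + 2; at 6: 3·6 + 2 = 20; next = 19
base 6: 19 = 3·6 + 1; at 7: 3·7 + 1 = 22; next = 21
base 7: 21 = 3·7; at 8: 3·8 = 24; next = 23
base 8: 23 = 2·8 + 7; at 9: 2·9 + 7 = 25; next = 24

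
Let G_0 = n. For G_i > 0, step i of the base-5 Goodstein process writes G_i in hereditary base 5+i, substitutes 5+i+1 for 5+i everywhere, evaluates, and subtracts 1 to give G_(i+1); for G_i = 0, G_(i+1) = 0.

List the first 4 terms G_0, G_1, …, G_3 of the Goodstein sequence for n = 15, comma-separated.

G_0=15  [base 5] 3·5  →[5↦6]→  3·6 = 18  −1 ⇒ G_1=17
G_1=17  [base 6] 2·6 + 5  →[6↦7]→  2·7 + 5 = 19  −1 ⇒ G_2=18
G_2=18  [base 7] 2·7 + 4  →[7↦8]→  2·8 + 4 = 20  −1 ⇒ G_3=19

15, 17, 18, 19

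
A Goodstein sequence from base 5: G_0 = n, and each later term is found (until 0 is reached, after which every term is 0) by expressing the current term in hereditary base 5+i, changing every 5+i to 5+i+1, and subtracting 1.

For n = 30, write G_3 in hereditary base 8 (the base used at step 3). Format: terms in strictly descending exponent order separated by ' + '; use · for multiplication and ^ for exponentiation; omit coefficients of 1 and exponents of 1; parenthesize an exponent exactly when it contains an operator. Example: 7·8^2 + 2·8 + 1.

8^2 + 3

30 —HB5→ 5^2 + 5 —bump→ 6^2 + 6 = 42 —(−1)→ 41
41 —HB6→ 6^2 + 5 —bump→ 7^2 + 5 = 54 —(−1)→ 53
53 —HB7→ 7^2 + 4 —bump→ 8^2 + 4 = 68 —(−1)→ 67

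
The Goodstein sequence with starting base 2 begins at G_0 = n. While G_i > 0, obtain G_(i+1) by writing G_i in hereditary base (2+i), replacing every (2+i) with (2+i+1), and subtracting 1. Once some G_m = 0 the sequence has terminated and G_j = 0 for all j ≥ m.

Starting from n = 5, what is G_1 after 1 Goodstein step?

(0) 5|_2 = 2^2 + 1 ↦ 3^3 + 1|_3 = 28 ⇒ 27
(1) 27|_3 = 3^3 ↦ 4^4|_4 = 256 ⇒ 255

27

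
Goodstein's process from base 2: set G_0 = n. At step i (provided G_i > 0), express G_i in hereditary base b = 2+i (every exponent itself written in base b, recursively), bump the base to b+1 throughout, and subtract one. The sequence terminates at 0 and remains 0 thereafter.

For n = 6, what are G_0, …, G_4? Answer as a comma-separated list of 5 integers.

6, 29, 257, 3125, 46655

step 0: 6 = 2^2 + 2; sub 3 for 2: 3^3 + 3; = 30; G_1 = 30−1 = 29
step 1: 29 = 3^3 + 2; sub 4 for 3: 4^4 + 2; = 258; G_2 = 258−1 = 257
step 2: 257 = 4^4 + 1; sub 5 for 4: 5^5 + 1; = 3126; G_3 = 3126−1 = 3125
step 3: 3125 = 5^5; sub 6 for 5: 6^6; = 46656; G_4 = 46656−1 = 46655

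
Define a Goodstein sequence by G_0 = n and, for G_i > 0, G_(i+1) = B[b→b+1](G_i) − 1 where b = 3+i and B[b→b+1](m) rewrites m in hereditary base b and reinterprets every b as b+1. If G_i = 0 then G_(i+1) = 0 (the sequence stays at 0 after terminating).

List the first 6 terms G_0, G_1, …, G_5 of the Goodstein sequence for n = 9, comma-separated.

9, 15, 17, 19, 21, 23

G_0 = 9. HB_3(9) = 3^2. Bump = 16. G_1 = 15.
G_1 = 15. HB_4(15) = 3·4 + 3. Bump = 18. G_2 = 17.
G_2 = 17. HB_5(17) = 3·5 + 2. Bump = 20. G_3 = 19.
G_3 = 19. HB_6(19) = 3·6 + 1. Bump = 22. G_4 = 21.
G_4 = 21. HB_7(21) = 3·7. Bump = 24. G_5 = 23.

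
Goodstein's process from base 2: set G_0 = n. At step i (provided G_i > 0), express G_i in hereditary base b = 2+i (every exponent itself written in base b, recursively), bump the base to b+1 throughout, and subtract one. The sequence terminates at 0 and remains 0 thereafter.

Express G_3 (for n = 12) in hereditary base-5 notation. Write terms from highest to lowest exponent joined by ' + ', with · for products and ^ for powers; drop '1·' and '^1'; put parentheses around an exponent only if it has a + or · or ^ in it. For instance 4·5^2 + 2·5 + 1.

5^(5 + 1) + 2·5^2 + 2·5

i=0: 12 = 2^(2 + 1) + 2^2 (b=2); 2→3: 3^(3 + 1) + 3^3 = 108; 108−1 = 107
i=1: 107 = 3^(3 + 1) + 2·3^2 + 2·3 + 2 (b=3); 3→4: 4^(4 + 1) + 2·4^2 + 2·4 + 2 = 1066; 1066−1 = 1065
i=2: 1065 = 4^(4 + 1) + 2·4^2 + 2·4 + 1 (b=4); 4→5: 5^(5 + 1) + 2·5^2 + 2·5 + 1 = 15686; 15686−1 = 15685
i=3: 15685 = 5^(5 + 1) + 2·5^2 + 2·5 (b=5); 5→6: 6^(6 + 1) + 2·6^2 + 2·6 = 280020; 280020−1 = 280019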